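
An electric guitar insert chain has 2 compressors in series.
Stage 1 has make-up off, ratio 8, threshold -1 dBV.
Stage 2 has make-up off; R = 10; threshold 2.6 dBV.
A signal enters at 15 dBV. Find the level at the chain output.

1 dBV

Stage 1: 15 dBV is 16 dB over -1 dBV; at 8:1 that becomes 2 dB over, giving 1 dBV.
Stage 2: 1 dBV is at or below the 2.6 dBV threshold — no compression; output 1 dBV.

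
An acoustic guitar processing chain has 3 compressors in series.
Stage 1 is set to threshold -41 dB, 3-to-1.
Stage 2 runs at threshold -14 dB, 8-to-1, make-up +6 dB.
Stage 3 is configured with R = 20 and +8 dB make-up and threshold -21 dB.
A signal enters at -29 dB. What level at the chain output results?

Stage 1: 12 dB above -41 dB, reduced 3:1 to 4 dB above → -37 dB.
Stage 2: -37 dB is at or below the -14 dB threshold — no compression; make-up brings it to -31 dB.
Stage 3: -31 dB is at or below the -21 dB threshold — no compression; make-up brings it to -23 dB.

-23 dB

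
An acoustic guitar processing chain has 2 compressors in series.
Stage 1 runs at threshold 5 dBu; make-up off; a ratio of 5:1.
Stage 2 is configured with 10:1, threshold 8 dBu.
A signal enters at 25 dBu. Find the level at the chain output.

Stage 1: overshoot 20 dB → 20/5 = 4 dB → 9 dBu.
Stage 2: 1 dB above 8 dBu, reduced 10:1 to 0.1 dB above → 8.1 dBu.

8.1 dBu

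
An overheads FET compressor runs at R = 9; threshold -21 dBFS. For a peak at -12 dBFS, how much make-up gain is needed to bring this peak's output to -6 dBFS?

14 dB

Without make-up, output = threshold + overshoot/9 = -21 + 1 = -20 dBFS.
Gap to target: 14 dB.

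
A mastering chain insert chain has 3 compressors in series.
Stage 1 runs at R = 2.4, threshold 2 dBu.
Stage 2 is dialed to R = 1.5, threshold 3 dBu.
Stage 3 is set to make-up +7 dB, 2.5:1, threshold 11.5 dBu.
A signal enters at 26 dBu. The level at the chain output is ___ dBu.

Stage 1: overshoot 24 dB → 24/2.4 = 10 dB → 12 dBu.
Stage 2: overshoot 9 dB → 9/1.5 = 6 dB → 9 dBu.
Stage 3: 9 dBu is at or below the 11.5 dBu threshold — no compression; make-up brings it to 16 dBu.

16 dBu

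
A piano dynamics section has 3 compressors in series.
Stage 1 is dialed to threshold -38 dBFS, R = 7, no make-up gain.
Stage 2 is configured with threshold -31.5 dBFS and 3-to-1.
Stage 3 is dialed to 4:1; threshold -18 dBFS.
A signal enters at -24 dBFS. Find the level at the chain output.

Stage 1: -24 dBFS is 14 dB over -38 dBFS; at 7:1 that becomes 2 dB over, giving -36 dBFS.
Stage 2: below threshold (-36 ≤ -31.5); passes unchanged; output -36 dBFS.
Stage 3: -36 dBFS ≤ -18 dBFS, so stage 3 doesn't engage; output -36 dBFS.

-36 dBFS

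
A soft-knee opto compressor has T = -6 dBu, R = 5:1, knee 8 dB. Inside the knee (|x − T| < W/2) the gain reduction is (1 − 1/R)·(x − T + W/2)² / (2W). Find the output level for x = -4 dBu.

-5.8 dBu

x − T + W/2 = -4 − (-6) + 4 = 6.
GR = (1 − 1/5) × 6² / 16 = 0.8 × 36 / 16 = 1.8 dB.
Output = -4 − 1.8 = -5.8 dBu.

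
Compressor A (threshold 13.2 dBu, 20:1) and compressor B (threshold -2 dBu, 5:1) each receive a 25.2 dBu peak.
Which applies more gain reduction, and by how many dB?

A: 12 dB over, compressed to 0.6 dB over, so 11.4 dB of GR.
B: 27.2 dB over, compressed to 5.44 dB over, so 21.76 dB of GR.
Difference: 10.36 dB in favour of B.

B, by 10.36 dB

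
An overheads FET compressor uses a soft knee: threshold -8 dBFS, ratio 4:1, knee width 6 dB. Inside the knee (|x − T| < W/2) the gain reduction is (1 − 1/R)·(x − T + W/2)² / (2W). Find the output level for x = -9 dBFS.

x − T + W/2 = -9 − (-8) + 3 = 2.
GR = (1 − 1/4) × 2² / 12 = 0.75 × 4 / 12 = 0.25 dB.
Output = -9 − 0.25 = -9.25 dBFS.

-9.25 dBFS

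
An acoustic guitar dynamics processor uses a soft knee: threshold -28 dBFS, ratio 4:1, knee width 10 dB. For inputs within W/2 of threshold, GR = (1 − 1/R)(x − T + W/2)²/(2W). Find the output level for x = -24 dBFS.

-27.0375 dBFS

x − T + W/2 = -24 − (-28) + 5 = 9.
GR = (1 − 1/4) × 9² / 20 = 0.75 × 81 / 20 = 3.0375 dB.
Output = -24 − 3.0375 = -27.0375 dBFS.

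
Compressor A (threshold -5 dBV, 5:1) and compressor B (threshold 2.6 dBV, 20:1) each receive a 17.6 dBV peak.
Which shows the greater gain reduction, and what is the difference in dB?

A: GR = 22.6 − 22.6/5 = 18.08 dB.
B: GR = 15 − 15/20 = 14.25 dB.
A applies 3.83 dB more gain reduction.

A, by 3.83 dB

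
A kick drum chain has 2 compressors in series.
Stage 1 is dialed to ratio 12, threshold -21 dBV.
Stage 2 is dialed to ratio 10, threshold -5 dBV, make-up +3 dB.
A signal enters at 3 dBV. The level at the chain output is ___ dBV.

Stage 1: 3 dBV is 24 dB over -21 dBV; at 12:1 that becomes 2 dB over, giving -19 dBV.
Stage 2: -19 dBV is at or below the -5 dBV threshold — no compression; make-up brings it to -16 dBV.

-16 dBV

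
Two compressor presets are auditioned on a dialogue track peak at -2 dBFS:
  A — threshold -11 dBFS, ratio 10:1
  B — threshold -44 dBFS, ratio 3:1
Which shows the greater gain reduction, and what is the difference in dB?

A: overshoot 9 dB → output overshoot 0.9 dB → GR 8.1 dB.
B: overshoot 42 dB → output overshoot 14 dB → GR 28 dB.
B applies 19.9 dB more gain reduction.

B, by 19.9 dB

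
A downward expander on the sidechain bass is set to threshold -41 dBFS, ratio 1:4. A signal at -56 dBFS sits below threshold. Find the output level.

-101 dBFS

Undershoot = (-41) − (-56) = 15 dB.
At 1:4, that expands to 60 dB under threshold.
Output = -41 − 60 = -101 dBFS.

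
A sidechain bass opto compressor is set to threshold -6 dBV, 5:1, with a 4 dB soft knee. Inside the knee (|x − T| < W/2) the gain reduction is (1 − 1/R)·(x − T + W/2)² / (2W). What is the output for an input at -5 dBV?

x − T + W/2 = -5 − (-6) + 2 = 3.
GR = (1 − 1/5) × 3² / 8 = 0.8 × 9 / 8 = 0.9 dB.
Output = -5 − 0.9 = -5.9 dBV.

-5.9 dBV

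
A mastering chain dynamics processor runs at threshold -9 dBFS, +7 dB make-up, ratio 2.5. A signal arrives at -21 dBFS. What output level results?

-14 dBFS

-21 dBFS is 12 dB below the -9 dBFS threshold, so no gain reduction is applied.
Make-up gain adds 7 dB: -21 + 7 = -14 dBFS.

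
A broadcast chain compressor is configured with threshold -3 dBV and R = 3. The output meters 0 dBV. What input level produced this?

6 dBV

That's 3 dB above the -3 dBV threshold.
Input overshoot = R × output overshoot = 9 dB → input = -3 + 9 = 6 dBV.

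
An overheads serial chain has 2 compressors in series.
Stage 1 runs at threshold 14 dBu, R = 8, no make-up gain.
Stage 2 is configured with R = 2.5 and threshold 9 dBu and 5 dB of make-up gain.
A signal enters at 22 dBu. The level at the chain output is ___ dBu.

Stage 1: overshoot 8 dB → 8/8 = 1 dB → 15 dBu.
Stage 2: 15 dBu is 6 dB over 9 dBu; at 2.5:1 that becomes 2.4 dB over, giving 11.4 dBu; +5 dB make-up → 16.4 dBu.

16.4 dBu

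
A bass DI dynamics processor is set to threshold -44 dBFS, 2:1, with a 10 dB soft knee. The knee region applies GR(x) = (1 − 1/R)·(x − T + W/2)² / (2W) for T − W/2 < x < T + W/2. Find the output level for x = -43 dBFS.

x − T + W/2 = -43 − (-44) + 5 = 6.
GR = (1 − 1/2) × 6² / 20 = 0.5 × 36 / 20 = 0.9 dB.
Output = -43 − 0.9 = -43.9 dBFS.

-43.9 dBFS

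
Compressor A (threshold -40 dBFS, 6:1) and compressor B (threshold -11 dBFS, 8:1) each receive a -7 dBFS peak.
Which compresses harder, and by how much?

A, by 24 dB

A: 33 dB over, compressed to 5.5 dB over, so 27.5 dB of GR.
B: 4 dB over, compressed to 0.5 dB over, so 3.5 dB of GR.
A reduces 24 dB more.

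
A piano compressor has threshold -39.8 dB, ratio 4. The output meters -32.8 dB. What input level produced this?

-11.8 dB

The compressed level sits -32.8 − (-39.8) = 7 dB over threshold.
Input overshoot = R × output overshoot = 28 dB → input = -39.8 + 28 = -11.8 dB.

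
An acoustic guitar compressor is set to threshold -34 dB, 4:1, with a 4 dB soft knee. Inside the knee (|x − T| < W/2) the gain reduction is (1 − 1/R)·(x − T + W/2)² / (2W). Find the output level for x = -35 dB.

x − T + W/2 = -35 − (-34) + 2 = 1.
GR = (1 − 1/4) × 1² / 8 = 0.75 × 1 / 8 = 0.09375 dB.
Output = -35 − 0.09375 = -35.09375 dB.

-35.09375 dB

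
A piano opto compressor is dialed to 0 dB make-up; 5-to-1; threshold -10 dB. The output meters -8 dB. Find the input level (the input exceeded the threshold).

0 dB

That's 2 dB above the -10 dB threshold.
Undo the ratio: input overshoot = 2 × 5 = 10 dB, giving input = 0 dB.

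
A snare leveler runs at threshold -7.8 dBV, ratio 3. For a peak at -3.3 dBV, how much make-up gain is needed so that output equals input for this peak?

3 dB

Overshoot 4.5 dB → 4.5/3 = 1.5 dB after compression, so the compressed level is -7.8 + 1.5 = -6.3 dBV.
Make-up = target − compressed = -3.3 − (-6.3) = 3 dB.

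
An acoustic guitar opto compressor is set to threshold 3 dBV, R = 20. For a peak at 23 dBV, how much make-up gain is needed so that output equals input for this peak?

Overshoot 20 dB → 20/20 = 1 dB after compression, so the compressed level is 3 + 1 = 4 dBV.
Make-up = target − compressed = 23 − 4 = 19 dB.

19 dB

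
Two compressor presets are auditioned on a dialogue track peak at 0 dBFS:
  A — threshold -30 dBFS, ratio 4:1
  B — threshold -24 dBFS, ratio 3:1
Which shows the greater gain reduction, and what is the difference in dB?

A, by 6.5 dB

A: GR = 30 − 30/4 = 22.5 dB.
B: GR = 24 − 24/3 = 16 dB.
A reduces 6.5 dB more.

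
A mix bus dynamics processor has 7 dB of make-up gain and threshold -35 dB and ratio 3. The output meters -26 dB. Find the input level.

Stripping the +7 dB make-up gives -33 dB at the gain stage.
The compressed level sits -33 − (-35) = 2 dB over threshold.
Undo the ratio: input overshoot = 2 × 3 = 6 dB, giving input = -29 dB.

-29 dB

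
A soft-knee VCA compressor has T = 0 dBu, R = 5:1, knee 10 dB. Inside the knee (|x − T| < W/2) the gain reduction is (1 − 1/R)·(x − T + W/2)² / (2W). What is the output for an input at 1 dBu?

x − T + W/2 = 1 − 0 + 5 = 6.
GR = (1 − 1/5) × 6² / 20 = 0.8 × 36 / 20 = 1.44 dB.
Output = 1 − 1.44 = -0.44 dBu.

-0.44 dBu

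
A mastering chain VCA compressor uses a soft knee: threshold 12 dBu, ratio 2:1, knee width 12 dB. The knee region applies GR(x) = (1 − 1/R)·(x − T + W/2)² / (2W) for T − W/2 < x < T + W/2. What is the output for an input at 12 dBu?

11.25 dBu

x − T + W/2 = 12 − 12 + 6 = 6.
GR = (1 − 1/2) × 6² / 24 = 0.5 × 36 / 24 = 0.75 dB.
Output = 12 − 0.75 = 11.25 dBu.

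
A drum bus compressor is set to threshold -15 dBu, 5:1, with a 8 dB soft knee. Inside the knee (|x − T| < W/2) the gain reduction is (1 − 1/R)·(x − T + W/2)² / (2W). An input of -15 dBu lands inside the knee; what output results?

-15.8 dBu

x − T + W/2 = -15 − (-15) + 4 = 4.
GR = (1 − 1/5) × 4² / 16 = 0.8 × 16 / 16 = 0.8 dB.
Output = -15 − 0.8 = -15.8 dBu.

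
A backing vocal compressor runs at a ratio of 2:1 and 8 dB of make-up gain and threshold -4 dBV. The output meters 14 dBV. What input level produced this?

Before make-up, the level was 14 − 8 = 6 dBV.
The compressed level sits 6 − (-4) = 10 dB over threshold.
Before 2:1 compression the overshoot was 10 × 2 = 20 dB, so input = -4 + 20 = 16 dBV.

16 dBV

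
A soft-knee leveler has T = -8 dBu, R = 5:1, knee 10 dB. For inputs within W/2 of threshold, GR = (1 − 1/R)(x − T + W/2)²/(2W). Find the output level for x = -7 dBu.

x − T + W/2 = -7 − (-8) + 5 = 6.
GR = (1 − 1/5) × 6² / 20 = 0.8 × 36 / 20 = 1.44 dB.
Output = -7 − 1.44 = -8.44 dBu.

-8.44 dBu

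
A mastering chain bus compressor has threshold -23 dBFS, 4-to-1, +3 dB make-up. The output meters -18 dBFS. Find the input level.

-15 dBFS

Remove make-up: -18 − 3 = -21 dBFS.
Post-compression overshoot = -21 − (-23) = 2 dB.
Input overshoot = R × output overshoot = 8 dB → input = -23 + 8 = -15 dBFS.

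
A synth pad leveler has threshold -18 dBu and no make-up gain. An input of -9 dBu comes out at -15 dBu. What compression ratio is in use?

3:1

Input overshoot = -9 − (-18) = 9 dB; output overshoot = -15 − (-18) = 3 dB.
Ratio = 9 / 3 = 3.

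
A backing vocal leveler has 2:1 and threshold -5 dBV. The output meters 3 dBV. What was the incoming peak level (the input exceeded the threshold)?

11 dBV

Post-compression overshoot = 3 − (-5) = 8 dB.
Before 2:1 compression the overshoot was 8 × 2 = 16 dB, so input = -5 + 16 = 11 dBV.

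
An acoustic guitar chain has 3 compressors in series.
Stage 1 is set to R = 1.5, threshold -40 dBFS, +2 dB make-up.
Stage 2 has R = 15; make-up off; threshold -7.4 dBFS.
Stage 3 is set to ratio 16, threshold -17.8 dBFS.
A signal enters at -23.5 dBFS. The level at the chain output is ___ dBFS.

Stage 1: 16.5 dB above -40 dBFS, reduced 1.5:1 to 11 dB above → -29 dBFS; +2 dB make-up → -27 dBFS.
Stage 2: -27 dBFS is at or below the -7.4 dBFS threshold — no compression; output -27 dBFS.
Stage 3: -27 dBFS is at or below the -17.8 dBFS threshold — no compression; output -27 dBFS.

-27 dBFS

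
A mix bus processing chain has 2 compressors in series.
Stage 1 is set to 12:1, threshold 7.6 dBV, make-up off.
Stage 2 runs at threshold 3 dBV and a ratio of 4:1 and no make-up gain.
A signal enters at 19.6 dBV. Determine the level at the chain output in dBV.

4.4 dBV

Stage 1: overshoot 12 dB → 12/12 = 1 dB → 8.6 dBV.
Stage 2: overshoot 5.6 dB → 5.6/4 = 1.4 dB → 4.4 dBV.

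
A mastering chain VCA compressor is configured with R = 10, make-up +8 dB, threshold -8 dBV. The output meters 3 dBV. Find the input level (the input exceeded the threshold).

22 dBV

Stripping the +8 dB make-up gives -5 dBV at the gain stage.
Post-compression overshoot = -5 − (-8) = 3 dB.
Before 10:1 compression the overshoot was 3 × 10 = 30 dB, so input = -8 + 30 = 22 dBV.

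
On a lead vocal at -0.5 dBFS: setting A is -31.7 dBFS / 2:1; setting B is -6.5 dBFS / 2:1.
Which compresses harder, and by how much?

A: GR = 31.2 − 31.2/2 = 15.6 dB.
B: GR = 6 − 6/2 = 3 dB.
Difference: 12.6 dB in favour of A.

A, by 12.6 dB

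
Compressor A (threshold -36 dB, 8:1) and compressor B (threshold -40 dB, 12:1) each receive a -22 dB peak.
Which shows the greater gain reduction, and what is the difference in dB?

A: GR = 14 − 14/8 = 12.25 dB.
B: GR = 18 − 18/12 = 16.5 dB.
B reduces 4.25 dB more.

B, by 4.25 dB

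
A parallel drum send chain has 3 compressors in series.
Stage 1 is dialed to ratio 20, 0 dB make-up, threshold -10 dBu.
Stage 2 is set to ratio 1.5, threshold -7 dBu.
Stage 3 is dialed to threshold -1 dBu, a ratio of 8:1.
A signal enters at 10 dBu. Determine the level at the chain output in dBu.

Stage 1: overshoot 20 dB → 20/20 = 1 dB → -9 dBu.
Stage 2: -9 dBu is at or below the -7 dBu threshold — no compression; output -9 dBu.
Stage 3: -9 dBu is at or below the -1 dBu threshold — no compression; output -9 dBu.

-9 dBu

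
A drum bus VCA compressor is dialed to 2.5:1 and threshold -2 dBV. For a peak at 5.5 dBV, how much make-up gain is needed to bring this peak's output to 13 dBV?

Without make-up, output = threshold + overshoot/2.5 = -2 + 3 = 1 dBV.
Gap to target: 12 dB.

12 dB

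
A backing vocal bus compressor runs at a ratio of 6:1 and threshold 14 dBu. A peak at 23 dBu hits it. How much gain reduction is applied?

Overshoot = 23 − 14 = 9 dB.
After 6:1 compression the overshoot becomes 9/6 = 1.5 dB.
So the signal is attenuated by 9 − 1.5 = 7.5 dB.

7.5 dB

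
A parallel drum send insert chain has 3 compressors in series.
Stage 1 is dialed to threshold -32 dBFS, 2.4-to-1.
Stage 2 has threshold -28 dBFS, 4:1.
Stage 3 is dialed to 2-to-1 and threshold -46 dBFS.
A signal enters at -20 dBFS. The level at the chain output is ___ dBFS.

-36.875 dBFS

Stage 1: 12 dB above -32 dBFS, reduced 2.4:1 to 5 dB above → -27 dBFS.
Stage 2: overshoot 1 dB → 1/4 = 0.25 dB → -27.75 dBFS.
Stage 3: overshoot 18.25 dB → 18.25/2 = 9.125 dB → -36.875 dBFS.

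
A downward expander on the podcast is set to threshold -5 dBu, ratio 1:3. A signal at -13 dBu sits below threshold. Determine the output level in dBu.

Undershoot = (-5) − (-13) = 8 dB.
At 1:3, that expands to 24 dB under threshold.
Output = -5 − 24 = -29 dBu.

-29 dBu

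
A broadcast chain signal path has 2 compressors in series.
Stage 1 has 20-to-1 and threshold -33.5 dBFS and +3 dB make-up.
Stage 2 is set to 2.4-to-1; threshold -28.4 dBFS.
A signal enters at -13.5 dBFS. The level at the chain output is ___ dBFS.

Stage 1: overshoot 20 dB → 20/20 = 1 dB → -32.5 dBFS; +3 dB make-up → -29.5 dBFS.
Stage 2: below threshold (-29.5 ≤ -28.4); passes unchanged; output -29.5 dBFS.

-29.5 dBFS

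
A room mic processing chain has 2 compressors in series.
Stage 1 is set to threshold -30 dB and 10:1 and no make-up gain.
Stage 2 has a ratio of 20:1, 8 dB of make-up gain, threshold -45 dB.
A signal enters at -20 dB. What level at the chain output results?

-36.2 dB

Stage 1: -20 dB is 10 dB over -30 dB; at 10:1 that becomes 1 dB over, giving -29 dB.
Stage 2: overshoot 16 dB → 16/20 = 0.8 dB → -44.2 dB; +8 dB make-up → -36.2 dB.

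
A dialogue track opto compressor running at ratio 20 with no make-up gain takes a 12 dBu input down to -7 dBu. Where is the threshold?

Input is 20 dB above T (since output overshoot × R = input overshoot: (-7 − T)·20 = 12 − T gives T = -8 dBu).
Check: -8 + (12 − (-8))/20 = -8 + 1 = -7 dBu. ✓

-8 dBu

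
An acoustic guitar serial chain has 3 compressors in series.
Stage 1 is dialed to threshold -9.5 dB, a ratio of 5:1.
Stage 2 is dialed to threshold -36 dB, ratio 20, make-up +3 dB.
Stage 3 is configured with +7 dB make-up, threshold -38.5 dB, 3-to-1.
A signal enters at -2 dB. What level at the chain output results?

Stage 1: overshoot 7.5 dB → 7.5/5 = 1.5 dB → -8 dB.
Stage 2: overshoot 28 dB → 28/20 = 1.4 dB → -34.6 dB; +3 dB make-up → -31.6 dB.
Stage 3: -31.6 dB is 6.9 dB over -38.5 dB; at 3:1 that becomes 2.3 dB over, giving -36.2 dB; +7 dB make-up → -29.2 dB.

-29.2 dB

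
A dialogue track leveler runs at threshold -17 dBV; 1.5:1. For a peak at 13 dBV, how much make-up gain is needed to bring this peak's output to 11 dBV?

8 dB

The peak compresses to -17 + 30/1.5 = 3 dBV.
To reach 11 dBV requires 11 − 3 = 8 dB of make-up.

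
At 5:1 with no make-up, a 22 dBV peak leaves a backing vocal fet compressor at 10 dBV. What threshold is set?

Input is 15 dB above T (since output overshoot × R = input overshoot: (10 − T)·5 = 22 − T gives T = 7 dBV).
Check: 7 + (22 − 7)/5 = 7 + 3 = 10 dBV. ✓

7 dBV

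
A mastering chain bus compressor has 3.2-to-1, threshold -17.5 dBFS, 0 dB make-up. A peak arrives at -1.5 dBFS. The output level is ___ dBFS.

-12.5 dBFS

-1.5 dBFS sits 16 dB over threshold.
3.2:1 compression reduces that to 16/3.2 = 5 dB over.
So the level is -17.5 + 5 = -12.5 dBFS.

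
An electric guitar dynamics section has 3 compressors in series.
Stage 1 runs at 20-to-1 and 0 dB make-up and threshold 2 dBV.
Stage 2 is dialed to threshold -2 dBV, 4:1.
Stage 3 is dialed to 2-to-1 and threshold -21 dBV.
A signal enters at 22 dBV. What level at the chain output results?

Stage 1: 20 dB above 2 dBV, reduced 20:1 to 1 dB above → 3 dBV.
Stage 2: 5 dB above -2 dBV, reduced 4:1 to 1.25 dB above → -0.75 dBV.
Stage 3: -0.75 dBV is 20.25 dB over -21 dBV; at 2:1 that becomes 10.125 dB over, giving -10.875 dBV.

-10.875 dBV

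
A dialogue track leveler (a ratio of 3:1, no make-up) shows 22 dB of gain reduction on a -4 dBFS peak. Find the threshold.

Gain reduction = -4 − (-26) = 22 dB; output overshoot = GR / (R − 1) = 22 / 2 = 11 dB.
Threshold = output − output overshoot = -26 − 11 = -37 dBFS.

-37 dBFS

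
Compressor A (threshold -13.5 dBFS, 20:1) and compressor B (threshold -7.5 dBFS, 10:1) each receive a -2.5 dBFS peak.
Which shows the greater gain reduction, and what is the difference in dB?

A: overshoot 11 dB → output overshoot 0.55 dB → GR 10.45 dB.
B: overshoot 5 dB → output overshoot 0.5 dB → GR 4.5 dB.
A applies 5.95 dB more gain reduction.

A, by 5.95 dB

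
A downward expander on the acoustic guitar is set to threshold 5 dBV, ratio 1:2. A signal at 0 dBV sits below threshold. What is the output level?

-5 dBV

The input is 5 dB below the 5 dBV threshold.
A 1:2 expander multiplies undershoot by 2: 5 × 2 = 10 dB below threshold.
Output = 5 − 10 = -5 dBV.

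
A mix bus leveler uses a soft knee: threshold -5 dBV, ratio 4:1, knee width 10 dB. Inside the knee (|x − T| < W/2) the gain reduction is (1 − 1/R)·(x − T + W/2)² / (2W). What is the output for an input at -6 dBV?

x − T + W/2 = -6 − (-5) + 5 = 4.
GR = (1 − 1/4) × 4² / 20 = 0.75 × 16 / 20 = 0.6 dB.
Output = -6 − 0.6 = -6.6 dBV.

-6.6 dBV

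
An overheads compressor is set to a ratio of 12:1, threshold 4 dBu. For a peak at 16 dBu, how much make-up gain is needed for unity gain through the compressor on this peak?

The peak compresses to 4 + 12/12 = 5 dBu.
To reach 16 dBu requires 16 − 5 = 11 dB of make-up.

11 dB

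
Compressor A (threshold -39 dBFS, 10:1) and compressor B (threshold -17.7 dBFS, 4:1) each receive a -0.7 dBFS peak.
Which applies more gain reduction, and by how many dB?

A, by 21.72 dB

A: 38.3 dB over, compressed to 3.83 dB over, so 34.47 dB of GR.
B: 17 dB over, compressed to 4.25 dB over, so 12.75 dB of GR.
A reduces 21.72 dB more.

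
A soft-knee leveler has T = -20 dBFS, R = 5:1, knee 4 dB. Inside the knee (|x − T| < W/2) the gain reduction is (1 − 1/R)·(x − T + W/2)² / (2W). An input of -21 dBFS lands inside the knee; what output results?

x − T + W/2 = -21 − (-20) + 2 = 1.
GR = (1 − 1/5) × 1² / 8 = 0.8 × 1 / 8 = 0.1 dB.
Output = -21 − 0.1 = -21.1 dBFS.

-21.1 dBFS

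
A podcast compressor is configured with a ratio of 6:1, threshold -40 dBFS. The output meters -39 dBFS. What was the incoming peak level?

-34 dBFS

That's 1 dB above the -40 dBFS threshold.
Before 6:1 compression the overshoot was 1 × 6 = 6 dB, so input = -40 + 6 = -34 dBFS.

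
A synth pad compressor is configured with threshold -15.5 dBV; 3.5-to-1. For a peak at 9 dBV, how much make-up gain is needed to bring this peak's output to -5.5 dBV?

3 dB

Overshoot 24.5 dB → 24.5/3.5 = 7 dB after compression, so the compressed level is -15.5 + 7 = -8.5 dBV.
Make-up = target − compressed = -5.5 − (-8.5) = 3 dB.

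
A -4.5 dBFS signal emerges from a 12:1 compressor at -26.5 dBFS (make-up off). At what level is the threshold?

Input is 24 dB above T (since output overshoot × R = input overshoot: (-26.5 − T)·12 = -4.5 − T gives T = -28.5 dBFS).
Check: -28.5 + (-4.5 − (-28.5))/12 = -28.5 + 2 = -26.5 dBFS. ✓

-28.5 dBFS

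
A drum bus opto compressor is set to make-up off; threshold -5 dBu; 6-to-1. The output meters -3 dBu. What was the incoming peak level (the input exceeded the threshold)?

The compressed level sits -3 − (-5) = 2 dB over threshold.
Undo the ratio: input overshoot = 2 × 6 = 12 dB, giving input = 7 dBu.

7 dBu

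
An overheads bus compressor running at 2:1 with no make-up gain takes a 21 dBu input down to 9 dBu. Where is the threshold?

Gain reduction = 21 − 9 = 12 dB; output overshoot = GR / (R − 1) = 12 / 1 = 12 dB.
Threshold = output − output overshoot = 9 − 12 = -3 dBu.

-3 dBu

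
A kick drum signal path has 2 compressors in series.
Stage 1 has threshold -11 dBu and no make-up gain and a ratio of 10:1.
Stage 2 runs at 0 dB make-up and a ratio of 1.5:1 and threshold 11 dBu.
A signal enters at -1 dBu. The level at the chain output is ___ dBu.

Stage 1: -1 dBu is 10 dB over -11 dBu; at 10:1 that becomes 1 dB over, giving -10 dBu.
Stage 2: -10 dBu ≤ 11 dBu, so stage 2 doesn't engage; output -10 dBu.

-10 dBu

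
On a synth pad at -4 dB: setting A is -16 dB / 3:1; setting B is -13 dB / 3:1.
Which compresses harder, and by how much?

A: overshoot 12 dB → output overshoot 4 dB → GR 8 dB.
B: overshoot 9 dB → output overshoot 3 dB → GR 6 dB.
Difference: 2 dB in favour of A.

A, by 2 dB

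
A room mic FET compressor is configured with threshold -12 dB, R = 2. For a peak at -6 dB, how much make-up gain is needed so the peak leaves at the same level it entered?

The peak compresses to -12 + 6/2 = -9 dB.
To reach -6 dB requires -6 − (-9) = 3 dB of make-up.

3 dB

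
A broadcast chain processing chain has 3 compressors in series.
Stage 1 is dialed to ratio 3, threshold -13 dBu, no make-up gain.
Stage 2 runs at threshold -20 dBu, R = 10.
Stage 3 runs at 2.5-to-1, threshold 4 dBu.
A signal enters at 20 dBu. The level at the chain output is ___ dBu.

Stage 1: 33 dB above -13 dBu, reduced 3:1 to 11 dB above → -2 dBu.
Stage 2: -2 dBu is 18 dB over -20 dBu; at 10:1 that becomes 1.8 dB over, giving -18.2 dBu.
Stage 3: below threshold (-18.2 ≤ 4); passes unchanged; output -18.2 dBu.

-18.2 dBu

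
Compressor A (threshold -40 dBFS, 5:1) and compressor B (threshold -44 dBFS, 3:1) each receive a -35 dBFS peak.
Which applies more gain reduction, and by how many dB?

B, by 2 dB

A: 5 dB over, compressed to 1 dB over, so 4 dB of GR.
B: 9 dB over, compressed to 3 dB over, so 6 dB of GR.
B reduces 2 dB more.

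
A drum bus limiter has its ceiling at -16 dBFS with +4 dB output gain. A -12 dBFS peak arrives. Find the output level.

A brickwall limiter is an ∞:1 compressor: any input above the ceiling is clamped to -16 dBFS.
Output gain then adds 4 dB: -16 + 4 = -12 dBFS.

-12 dBFS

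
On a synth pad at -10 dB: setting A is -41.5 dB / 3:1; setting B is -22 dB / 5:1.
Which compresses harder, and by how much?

A, by 11.4 dB

A: 31.5 dB over, compressed to 10.5 dB over, so 21 dB of GR.
B: 12 dB over, compressed to 2.4 dB over, so 9.6 dB of GR.
A applies 11.4 dB more gain reduction.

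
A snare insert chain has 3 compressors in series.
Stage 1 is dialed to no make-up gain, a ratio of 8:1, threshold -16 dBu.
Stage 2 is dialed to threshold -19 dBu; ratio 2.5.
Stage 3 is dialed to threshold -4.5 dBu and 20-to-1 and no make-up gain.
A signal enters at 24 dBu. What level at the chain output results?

-15.8 dBu

Stage 1: overshoot 40 dB → 40/8 = 5 dB → -11 dBu.
Stage 2: -11 dBu is 8 dB over -19 dBu; at 2.5:1 that becomes 3.2 dB over, giving -15.8 dBu.
Stage 3: -15.8 dBu is at or below the -4.5 dBu threshold — no compression; output -15.8 dBu.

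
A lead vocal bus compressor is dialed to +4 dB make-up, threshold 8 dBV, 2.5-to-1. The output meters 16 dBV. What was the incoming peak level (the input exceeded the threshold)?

Before make-up, the level was 16 − 4 = 12 dBV.
Post-compression overshoot = 12 − 8 = 4 dB.
Undo the ratio: input overshoot = 4 × 2.5 = 10 dB, giving input = 18 dBV.

18 dBV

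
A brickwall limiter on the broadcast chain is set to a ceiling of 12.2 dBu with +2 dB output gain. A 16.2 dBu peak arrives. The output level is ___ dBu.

14.2 dBu

At ∞:1, everything above 12.2 dBu is held at the ceiling.
Output gain then adds 2 dB: 12.2 + 2 = 14.2 dBu.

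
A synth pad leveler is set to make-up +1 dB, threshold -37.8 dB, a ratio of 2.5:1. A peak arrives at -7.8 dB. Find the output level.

-7.8 dB sits 30 dB over threshold.
2.5:1 compression reduces that to 30/2.5 = 12 dB over.
That puts the output at -25.8 dB; make-up adds 1 dB, giving -24.8 dB.

-24.8 dB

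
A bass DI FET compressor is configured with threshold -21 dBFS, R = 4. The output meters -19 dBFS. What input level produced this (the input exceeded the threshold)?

Post-compression overshoot = -19 − (-21) = 2 dB.
Input overshoot = R × output overshoot = 8 dB → input = -21 + 8 = -13 dBFS.

-13 dBFS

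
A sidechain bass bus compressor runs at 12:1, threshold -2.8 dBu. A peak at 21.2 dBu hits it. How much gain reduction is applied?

22 dB

21.2 dBu exceeds the threshold by 24 dB.
After 12:1 compression the overshoot becomes 24/12 = 2 dB.
GR = overshoot in − overshoot out = 24 − 2 = 22 dB.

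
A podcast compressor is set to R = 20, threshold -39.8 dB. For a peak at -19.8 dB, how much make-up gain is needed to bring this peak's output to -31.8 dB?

Overshoot 20 dB → 20/20 = 1 dB after compression, so the compressed level is -39.8 + 1 = -38.8 dB.
Make-up = target − compressed = -31.8 − (-38.8) = 7 dB.

7 dB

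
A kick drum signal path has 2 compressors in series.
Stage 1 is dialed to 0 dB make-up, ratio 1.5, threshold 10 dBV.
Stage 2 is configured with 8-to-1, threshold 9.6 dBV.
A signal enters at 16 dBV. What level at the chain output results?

10.15 dBV

Stage 1: 6 dB above 10 dBV, reduced 1.5:1 to 4 dB above → 14 dBV.
Stage 2: 4.4 dB above 9.6 dBV, reduced 8:1 to 0.55 dB above → 10.15 dBV.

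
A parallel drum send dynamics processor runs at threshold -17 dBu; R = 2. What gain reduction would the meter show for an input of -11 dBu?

-11 dBu exceeds the threshold by 6 dB.
A 2:1 ratio leaves 3 dB of that excess.
Gain reduction = 6 − 3 = 3 dB.

3 dB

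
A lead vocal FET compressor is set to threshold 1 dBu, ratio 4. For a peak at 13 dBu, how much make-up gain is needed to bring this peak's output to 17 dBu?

13 dB

Without make-up, output = threshold + overshoot/4 = 1 + 3 = 4 dBu.
Gap to target: 13 dB.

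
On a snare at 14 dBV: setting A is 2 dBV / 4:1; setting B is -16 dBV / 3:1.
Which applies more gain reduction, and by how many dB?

B, by 11 dB

A: 12 dB over, compressed to 3 dB over, so 9 dB of GR.
B: 30 dB over, compressed to 10 dB over, so 20 dB of GR.
Difference: 11 dB in favour of B.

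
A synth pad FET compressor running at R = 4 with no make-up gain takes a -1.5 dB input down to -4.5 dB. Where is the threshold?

Let T be the threshold. Output overshoot = (input overshoot)/R, so -4.5 − T = (-1.5 − T)/4.
4·(-4.5 − T) = -1.5 − T → 3·T = -18 − (-1.5) = -16.5.
T = -16.5/3 = -5.5 dB.

-5.5 dB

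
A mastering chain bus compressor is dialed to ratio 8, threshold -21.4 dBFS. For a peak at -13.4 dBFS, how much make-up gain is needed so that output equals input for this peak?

Overshoot 8 dB → 8/8 = 1 dB after compression, so the compressed level is -21.4 + 1 = -20.4 dBFS.
Make-up = target − compressed = -13.4 − (-20.4) = 7 dB.

7 dB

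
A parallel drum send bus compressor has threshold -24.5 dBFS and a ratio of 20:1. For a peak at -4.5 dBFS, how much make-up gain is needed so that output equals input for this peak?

19 dB

The peak compresses to -24.5 + 20/20 = -23.5 dBFS.
To reach -4.5 dBFS requires -4.5 − (-23.5) = 19 dB of make-up.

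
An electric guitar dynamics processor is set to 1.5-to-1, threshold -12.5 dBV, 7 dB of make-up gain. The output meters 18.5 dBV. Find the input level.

Remove make-up: 18.5 − 7 = 11.5 dBV.
The compressed level sits 11.5 − (-12.5) = 24 dB over threshold.
Before 1.5:1 compression the overshoot was 24 × 1.5 = 36 dB, so input = -12.5 + 36 = 23.5 dBV.

23.5 dBV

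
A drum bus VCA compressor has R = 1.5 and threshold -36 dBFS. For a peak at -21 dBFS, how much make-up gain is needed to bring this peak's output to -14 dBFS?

12 dB

Without make-up, output = threshold + overshoot/1.5 = -36 + 10 = -26 dBFS.
Gap to target: 12 dB.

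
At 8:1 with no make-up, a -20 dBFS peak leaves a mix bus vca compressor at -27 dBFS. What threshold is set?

-28 dBFS

Gain reduction = -20 − (-27) = 7 dB; output overshoot = GR / (R − 1) = 7 / 7 = 1 dB.
Threshold = output − output overshoot = -27 − 1 = -28 dBFS.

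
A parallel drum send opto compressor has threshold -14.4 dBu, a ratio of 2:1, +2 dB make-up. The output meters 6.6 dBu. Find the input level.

23.6 dBu

Stripping the +2 dB make-up gives 4.6 dBu at the gain stage.
Post-compression overshoot = 4.6 − (-14.4) = 19 dB.
Before 2:1 compression the overshoot was 19 × 2 = 38 dB, so input = -14.4 + 38 = 23.6 dBu.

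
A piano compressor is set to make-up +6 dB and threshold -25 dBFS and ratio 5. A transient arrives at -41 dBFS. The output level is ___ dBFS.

-41 dBFS is 16 dB below the -25 dBFS threshold, so no gain reduction is applied.
Make-up gain adds 6 dB: -41 + 6 = -35 dBFS.

-35 dBFS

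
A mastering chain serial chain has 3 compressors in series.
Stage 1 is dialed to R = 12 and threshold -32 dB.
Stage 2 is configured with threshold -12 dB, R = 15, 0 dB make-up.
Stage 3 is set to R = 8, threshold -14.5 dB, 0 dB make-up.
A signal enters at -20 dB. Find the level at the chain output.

-31 dB

Stage 1: -20 dB is 12 dB over -32 dB; at 12:1 that becomes 1 dB over, giving -31 dB.
Stage 2: -31 dB is at or below the -12 dB threshold — no compression; output -31 dB.
Stage 3: -31 dB ≤ -14.5 dB, so stage 3 doesn't engage; output -31 dB.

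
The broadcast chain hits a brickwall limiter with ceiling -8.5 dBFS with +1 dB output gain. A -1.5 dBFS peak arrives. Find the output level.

At ∞:1, everything above -8.5 dBFS is held at the ceiling.
Output gain then adds 1 dB: -8.5 + 1 = -7.5 dBFS.

-7.5 dBFS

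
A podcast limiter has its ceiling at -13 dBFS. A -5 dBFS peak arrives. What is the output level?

At ∞:1, everything above -13 dBFS is held at the ceiling.

-13 dBFS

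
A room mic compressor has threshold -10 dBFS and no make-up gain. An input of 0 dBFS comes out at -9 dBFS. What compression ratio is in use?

10:1

Input overshoot = 0 − (-10) = 10 dB; output overshoot = -9 − (-10) = 1 dB.
Ratio = 10 / 1 = 10.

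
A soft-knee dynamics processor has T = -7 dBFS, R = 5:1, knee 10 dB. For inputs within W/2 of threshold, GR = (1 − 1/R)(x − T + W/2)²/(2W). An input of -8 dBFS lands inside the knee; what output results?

x − T + W/2 = -8 − (-7) + 5 = 4.
GR = (1 − 1/5) × 4² / 20 = 0.8 × 16 / 20 = 0.64 dB.
Output = -8 − 0.64 = -8.64 dBFS.

-8.64 dBFS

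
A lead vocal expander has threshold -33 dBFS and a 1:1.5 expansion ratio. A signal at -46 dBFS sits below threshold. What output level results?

-52.5 dBFS

Below threshold, a 1:1.5 expander applies gain = (1.5−1)×(T − x) of attenuation.
(1.5−1) × 13 = 6.5 dB, so output = -46 − 6.5 = -52.5 dBFS.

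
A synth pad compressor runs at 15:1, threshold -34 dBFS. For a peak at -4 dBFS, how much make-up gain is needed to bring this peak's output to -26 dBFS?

6 dB

Overshoot 30 dB → 30/15 = 2 dB after compression, so the compressed level is -34 + 2 = -32 dBFS.
Make-up = target − compressed = -26 − (-32) = 6 dB.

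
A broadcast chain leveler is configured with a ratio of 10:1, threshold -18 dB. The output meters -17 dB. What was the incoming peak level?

Post-compression overshoot = -17 − (-18) = 1 dB.
Before 10:1 compression the overshoot was 1 × 10 = 10 dB, so input = -18 + 10 = -8 dB.

-8 dB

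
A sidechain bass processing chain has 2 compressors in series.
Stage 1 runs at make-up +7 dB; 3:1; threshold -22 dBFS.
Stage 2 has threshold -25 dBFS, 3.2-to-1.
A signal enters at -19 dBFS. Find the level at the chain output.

-21.5625 dBFS

Stage 1: -19 dBFS is 3 dB over -22 dBFS; at 3:1 that becomes 1 dB over, giving -21 dBFS; +7 dB make-up → -14 dBFS.
Stage 2: 11 dB above -25 dBFS, reduced 3.2:1 to 3.4375 dB above → -21.5625 dBFS.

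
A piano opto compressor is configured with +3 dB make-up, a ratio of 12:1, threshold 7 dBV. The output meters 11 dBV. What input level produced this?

19 dBV

Remove make-up: 11 − 3 = 8 dBV.
That's 1 dB above the 7 dBV threshold.
Undo the ratio: input overshoot = 1 × 12 = 12 dB, giving input = 19 dBV.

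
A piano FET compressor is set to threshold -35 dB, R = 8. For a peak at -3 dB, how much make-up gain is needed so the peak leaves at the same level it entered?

28 dB

Overshoot 32 dB → 32/8 = 4 dB after compression, so the compressed level is -35 + 4 = -31 dB.
Make-up = target − compressed = -3 − (-31) = 28 dB.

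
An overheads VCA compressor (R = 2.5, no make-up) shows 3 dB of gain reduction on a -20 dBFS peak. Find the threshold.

Input is 5 dB above T (since output overshoot × R = input overshoot: (-23 − T)·2.5 = -20 − T gives T = -25 dBFS).
Check: -25 + (-20 − (-25))/2.5 = -25 + 2 = -23 dBFS. ✓

-25 dBFS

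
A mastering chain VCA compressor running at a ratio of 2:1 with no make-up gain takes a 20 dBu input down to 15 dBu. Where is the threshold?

Let T be the threshold. Output overshoot = (input overshoot)/R, so 15 − T = (20 − T)/2.
2·(15 − T) = 20 − T → 1·T = 30 − 20 = 10.
T = 10/1 = 10 dBu.

10 dBu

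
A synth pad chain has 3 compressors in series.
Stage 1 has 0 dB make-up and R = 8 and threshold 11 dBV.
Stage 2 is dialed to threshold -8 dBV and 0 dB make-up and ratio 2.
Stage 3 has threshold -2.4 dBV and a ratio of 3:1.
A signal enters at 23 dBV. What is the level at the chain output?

-0.85 dBV

Stage 1: 12 dB above 11 dBV, reduced 8:1 to 1.5 dB above → 12.5 dBV.
Stage 2: 20.5 dB above -8 dBV, reduced 2:1 to 10.25 dB above → 2.25 dBV.
Stage 3: overshoot 4.65 dB → 4.65/3 = 1.55 dB → -0.85 dBV.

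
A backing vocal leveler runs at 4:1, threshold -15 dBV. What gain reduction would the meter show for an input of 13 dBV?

21 dB

13 dBV exceeds the threshold by 28 dB.
A 4:1 ratio leaves 7 dB of that excess.
Gain reduction = 28 − 7 = 21 dB.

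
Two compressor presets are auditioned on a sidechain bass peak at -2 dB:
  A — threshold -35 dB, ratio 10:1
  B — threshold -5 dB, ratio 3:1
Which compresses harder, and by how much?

A: GR = 33 − 33/10 = 29.7 dB.
B: GR = 3 − 3/3 = 2 dB.
Difference: 27.7 dB in favour of A.

A, by 27.7 dB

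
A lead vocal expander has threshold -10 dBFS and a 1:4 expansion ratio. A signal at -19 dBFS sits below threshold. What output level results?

-46 dBFS

Below threshold, a 1:4 expander applies gain = (4−1)×(T − x) of attenuation.
(4−1) × 9 = 27 dB, so output = -19 − 27 = -46 dBFS.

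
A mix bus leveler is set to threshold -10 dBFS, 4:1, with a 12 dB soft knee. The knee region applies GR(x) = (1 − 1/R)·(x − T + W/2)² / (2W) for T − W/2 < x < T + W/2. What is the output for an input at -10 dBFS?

-11.125 dBFS

x − T + W/2 = -10 − (-10) + 6 = 6.
GR = (1 − 1/4) × 6² / 24 = 0.75 × 36 / 24 = 1.125 dB.
Output = -10 − 1.125 = -11.125 dBFS.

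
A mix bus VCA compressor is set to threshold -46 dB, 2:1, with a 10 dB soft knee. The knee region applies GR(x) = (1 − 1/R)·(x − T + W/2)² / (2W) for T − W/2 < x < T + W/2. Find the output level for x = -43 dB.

x − T + W/2 = -43 − (-46) + 5 = 8.
GR = (1 − 1/2) × 8² / 20 = 0.5 × 64 / 20 = 1.6 dB.
Output = -43 − 1.6 = -44.6 dB.

-44.6 dB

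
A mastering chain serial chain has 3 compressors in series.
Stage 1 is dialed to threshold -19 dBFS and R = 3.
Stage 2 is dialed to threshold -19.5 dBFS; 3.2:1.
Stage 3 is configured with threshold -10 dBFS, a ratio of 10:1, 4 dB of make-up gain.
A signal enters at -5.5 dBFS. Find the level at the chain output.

-13.9375 dBFS

Stage 1: overshoot 13.5 dB → 13.5/3 = 4.5 dB → -14.5 dBFS.
Stage 2: overshoot 5 dB → 5/3.2 = 1.5625 dB → -17.9375 dBFS.
Stage 3: -17.9375 dBFS is at or below the -10 dBFS threshold — no compression; make-up brings it to -13.9375 dBFS.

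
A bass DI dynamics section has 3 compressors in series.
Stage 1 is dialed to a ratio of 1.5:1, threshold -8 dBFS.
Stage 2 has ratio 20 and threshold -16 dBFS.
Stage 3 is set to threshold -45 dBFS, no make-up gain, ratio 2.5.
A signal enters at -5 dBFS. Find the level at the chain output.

Stage 1: -5 dBFS is 3 dB over -8 dBFS; at 1.5:1 that becomes 2 dB over, giving -6 dBFS.
Stage 2: -6 dBFS is 10 dB over -16 dBFS; at 20:1 that becomes 0.5 dB over, giving -15.5 dBFS.
Stage 3: 29.5 dB above -45 dBFS, reduced 2.5:1 to 11.8 dB above → -33.2 dBFS.

-33.2 dBFS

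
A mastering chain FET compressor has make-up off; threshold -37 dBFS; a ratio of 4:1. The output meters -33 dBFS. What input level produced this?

That's 4 dB above the -37 dBFS threshold.
Undo the ratio: input overshoot = 4 × 4 = 16 dB, giving input = -21 dBFS.

-21 dBFS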